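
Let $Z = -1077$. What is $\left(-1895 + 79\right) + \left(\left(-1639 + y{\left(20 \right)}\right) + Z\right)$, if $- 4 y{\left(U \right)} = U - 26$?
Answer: $- \frac{9061}{2} \approx -4530.5$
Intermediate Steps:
$y{\left(U \right)} = \frac{13}{2} - \frac{U}{4}$ ($y{\left(U \right)} = - \frac{U - 26}{4} = - \frac{-26 + U}{4} = \frac{13}{2} - \frac{U}{4}$)
$\left(-1895 + 79\right) + \left(\left(-1639 + y{\left(20 \right)}\right) + Z\right) = \left(-1895 + 79\right) + \left(\left(-1639 + \left(\frac{13}{2} - 5\right)\right) - 1077\right) = -1816 + \left(\left(-1639 + \left(\frac{13}{2} - 5\right)\right) - 1077\right) = -1816 + \left(\left(-1639 + \frac{3}{2}\right) - 1077\right) = -1816 - \frac{5429}{2} = - \frac{9061}{2}$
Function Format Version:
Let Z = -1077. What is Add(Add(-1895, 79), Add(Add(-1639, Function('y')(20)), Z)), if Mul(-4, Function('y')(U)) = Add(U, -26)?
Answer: Rational(-9061, 2) ≈ -4530.5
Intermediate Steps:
Function('y')(U) = Add(Rational(13, 2), Mul(Rational(-1, 4), U)) (Function('y')(U) = Mul(Rational(-1, 4), Add(U, -26)) = Mul(Rational(-1, 4), Add(-26, U)) = Add(Rational(13, 2), Mul(Rational(-1, 4), U)))
Add(Add(-1895, 79), Add(Add(-1639, Function('y')(20)), Z)) = Add(Add(-1895, 79), Add(Add(-1639, Add(Rational(13, 2), Mul(Rational(-1, 4), 20))), -1077)) = Add(-1816, Add(Add(-1639, Add(Rational(13, 2), -5)), -1077)) = Add(-1816, Add(Add(-1639, Rational(3, 2)), -1077)) = Add(-1816, Add(Rational(-3275, 2), -1077)) = Add(-1816, Rational(-5429, 2)) = Rational(-9061, 2)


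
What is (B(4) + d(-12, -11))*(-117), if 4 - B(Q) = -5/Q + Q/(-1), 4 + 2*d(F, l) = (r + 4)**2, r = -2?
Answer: -4329/4 ≈ -1082.3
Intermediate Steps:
d(F, l) = 0 (d(F, l) = -2 + (-2 + 4)**2/2 = -2 + (1/2)*2**2 = -2 + (1/2)*4 = -2 + 2 = 0)
B(Q) = 4 + Q + 5/Q (B(Q) = 4 - (-5/Q + Q/(-1)) = 4 - (-5/Q + Q*(-1)) = 4 - (-5/Q - Q) = 4 - (-Q - 5/Q) = 4 + (Q + 5/Q) = 4 + Q + 5/Q)
(B(4) + d(-12, -11))*(-117) = ((4 + 4 + 5/4) + 0)*(-117) = (37/4 + 0)*(-117) = (37/4)*(-117) = -4329/4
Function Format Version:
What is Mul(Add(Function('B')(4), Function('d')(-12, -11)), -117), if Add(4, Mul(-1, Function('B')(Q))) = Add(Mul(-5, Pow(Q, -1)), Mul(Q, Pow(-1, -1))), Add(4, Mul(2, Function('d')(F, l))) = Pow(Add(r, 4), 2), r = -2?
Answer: Rational(-4329, 4) ≈ -1082.3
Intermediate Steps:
Function('d')(F, l) = 0 (Function('d')(F, l) = Add(-2, Mul(Rational(1, 2), Pow(Add(-2, 4), 2))) = Add(-2, Mul(Rational(1, 2), Pow(2, 2))) = Add(-2, Mul(Rational(1, 2), 4)) = Add(-2, 2) = 0)
Function('B')(Q) = Add(4, Q, Mul(5, Pow(Q, -1))) (Function('B')(Q) = Add(4, Mul(-1, Add(Mul(-5, Pow(Q, -1)), Mul(Q, Pow(-1, -1))))) = Add(4, Mul(-1, Add(Mul(-5, Pow(Q, -1)), Mul(Q, -1)))) = Add(4, Mul(-1, Add(Mul(-5, Pow(Q, -1)), Mul(-1, Q)))) = Add(4, Mul(-1, Add(Mul(-1, Q), Mul(-5, Pow(Q, -1))))) = Add(4, Add(Q, Mul(5, Pow(Q, -1)))) = Add(4, Q, Mul(5, Pow(Q, -1))))
Mul(Add(Function('B')(4), Function('d')(-12, -11)), -117) = Mul(Add(Add(4, 4, Mul(5, Pow(4, -1))), 0), -117) = Mul(Add(Add(4, 4, Mul(5, Rational(1, 4))), 0), -117) = Mul(Add(Add(4, 4, Rational(5, 4)), 0), -117) = Mul(Add(Rational(37, 4), 0), -117) = Mul(Rational(37, 4), -117) = Rational(-4329, 4)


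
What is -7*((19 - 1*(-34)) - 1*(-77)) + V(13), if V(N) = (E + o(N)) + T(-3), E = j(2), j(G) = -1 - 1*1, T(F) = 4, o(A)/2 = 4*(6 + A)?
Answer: -756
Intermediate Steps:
o(A) = 48 + 8*A (o(A) = 2*(4*(6 + A)) = 2*(24 + 4*A) = 48 + 8*A)
j(G) = -2 (j(G) = -1 - 1 = -2)
E = -2
V(N) = 50 + 8*N (V(N) = (-2 + (48 + 8*N)) + 4 = (46 + 8*N) + 4 = 50 + 8*N)
-7*((19 - 1*(-34)) - 1*(-77)) + V(13) = -7*((19 - 1*(-34)) - 1*(-77)) + (50 + 8*13) = -7*((19 + 34) + 77) + (50 + 104) = -7*(53 + 77) + 154 = -7*130 + 154 = -910 + 154 = -756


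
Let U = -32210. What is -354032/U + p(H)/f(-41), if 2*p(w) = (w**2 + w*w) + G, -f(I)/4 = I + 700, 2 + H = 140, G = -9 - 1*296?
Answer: 324733137/84905560 ≈ 3.8246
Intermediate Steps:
G = -305 (G = -9 - 296 = -305)
H = 138 (H = -2 + 140 = 138)
f(I) = -2800 - 4*I (f(I) = -4*(I + 700) = -4*(700 + I) = -2800 - 4*I)
p(w) = -305/2 + w**2 (p(w) = ((w**2 + w*w) - 305)/2 = ((w**2 + w**2) - 305)/2 = (2*w**2 - 305)/2 = (-305 + 2*w**2)/2 = -305/2 + w**2)
-354032/U + p(H)/f(-41) = -354032/(-32210) + (-305/2 + 138**2)/(-2800 - 4*(-41)) = -354032*(-1/32210) + (-305/2 + 19044)/(-2800 + 164) = 177016/16105 + (37783/2)/(-2636) = 177016/16105 + (37783/2)*(-1/2636) = 177016/16105 - 37783/5272 = 324733137/84905560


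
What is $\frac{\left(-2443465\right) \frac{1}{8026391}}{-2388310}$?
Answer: $\frac{488693}{3833901977842} \approx 1.2747 \cdot 10^{-7}$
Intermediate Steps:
$\frac{\left(-2443465\right) \frac{1}{8026391}}{-2388310} = \left(-2443465\right) \frac{1}{8026391} \left(- \frac{1}{2388310}\right) = \left(- \frac{2443465}{8026391}\right) \left(- \frac{1}{2388310}\right) = \frac{488693}{3833901977842}$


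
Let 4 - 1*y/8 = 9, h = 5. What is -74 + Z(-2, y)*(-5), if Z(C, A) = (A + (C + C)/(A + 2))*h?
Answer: 17544/19 ≈ 923.37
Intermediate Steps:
y = -40 (y = 32 - 8*9 = 32 - 72 = -40)
Z(C, A) = 5*A + 10*C/(2 + A) (Z(C, A) = (A + (C + C)/(A + 2))*5 = (A + (2*C)/(2 + A))*5 = (A + 2*C/(2 + A))*5 = 5*A + 10*C/(2 + A))
-74 + Z(-2, y)*(-5) = -74 + (5*((-40)² + 2*(-40) + 2*(-2))/(2 - 40))*(-5) = -74 + (5*(1600 - 80 - 4)/(-38))*(-5) = -74 + (5*(-1/38)*1516)*(-5) = -74 - 3790/19*(-5) = -74 + 18950/19 = 17544/19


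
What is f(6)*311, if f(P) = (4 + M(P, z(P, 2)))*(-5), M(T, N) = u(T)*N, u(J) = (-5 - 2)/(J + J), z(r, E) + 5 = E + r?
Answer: -13995/4 ≈ -3498.8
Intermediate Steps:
z(r, E) = -5 + E + r (z(r, E) = -5 + (E + r) = -5 + E + r)
u(J) = -7/(2*J) (u(J) = -7*1/(2*J) = -7/(2*J))
M(T, N) = -7*N/(2*T) (M(T, N) = (-7/(2*T))*N = -7*N/(2*T))
f(P) = -20 + 35*(-3 + P)/(2*P) (f(P) = (4 - 7*(-5 + 2 + P)/(2*P))*(-5) = (4 - 7*(-3 + P)/(2*P))*(-5) = -20 + 35*(-3 + P)/(2*P))
f(6)*311 = ((5/2)*(-21 - 1*6)/6)*311 = ((5/2)*(⅙)*(-21 - 6))*311 = ((5/2)*(⅙)*(-27))*311 = -45/4*311 = -13995/4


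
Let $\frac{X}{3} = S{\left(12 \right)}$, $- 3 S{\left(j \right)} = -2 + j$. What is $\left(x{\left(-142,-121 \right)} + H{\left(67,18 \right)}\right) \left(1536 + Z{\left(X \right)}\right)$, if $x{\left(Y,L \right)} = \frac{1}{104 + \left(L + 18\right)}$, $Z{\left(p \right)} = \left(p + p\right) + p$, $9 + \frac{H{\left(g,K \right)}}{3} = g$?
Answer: $263550$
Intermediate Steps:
$H{\left(g,K \right)} = -27 + 3 g$
$S{\left(j \right)} = \frac{2}{3} - \frac{j}{3}$ ($S{\left(j \right)} = - \frac{-2 + j}{3} = \frac{2}{3} - \frac{j}{3}$)
$X = -10$ ($X = 3 \left(\frac{2}{3} - 4\right) = 3 \left(- \frac{10}{3}\right) = -10$)
$Z{\left(p \right)} = 3 p$ ($Z{\left(p \right)} = 2 p + p = 3 p$)
$x{\left(Y,L \right)} = \frac{1}{122 + L}$ ($x{\left(Y,L \right)} = \frac{1}{104 + \left(18 + L\right)} = \frac{1}{122 + L}$)
$\left(x{\left(-142,-121 \right)} + H{\left(67,18 \right)}\right) \left(1536 + Z{\left(X \right)}\right) = \left(\frac{1}{122 - 121} + \left(-27 + 3 \cdot 67\right)\right) \left(1536 + 3 \left(-10\right)\right) = \left(1^{-1} + \left(-27 + 201\right)\right) \left(1536 - 30\right) = \left(1 + 174\right) 1506 = 175 \cdot 1506 = 263550$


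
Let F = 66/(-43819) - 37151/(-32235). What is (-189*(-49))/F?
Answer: 13081213111365/1625792159 ≈ 8046.1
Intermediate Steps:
F = 1625792159/1412505465 (F = 66*(-1/43819) - 37151*(-1/32235) = -66/43819 + 37151/32235 = 1625792159/1412505465 ≈ 1.1510)
(-189*(-49))/F = (-189*(-49))/(1625792159/1412505465) = 9261*(1412505465/1625792159) = 13081213111365/1625792159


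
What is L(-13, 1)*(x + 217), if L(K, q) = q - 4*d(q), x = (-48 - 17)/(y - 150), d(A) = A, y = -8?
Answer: -103053/158 ≈ -652.23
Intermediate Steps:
x = 65/158 (x = (-48 - 17)/(-8 - 150) = -65/(-158) = -65*(-1/158) = 65/158 ≈ 0.41139)
L(K, q) = -3*q (L(K, q) = q - 4*q = -3*q)
L(-13, 1)*(x + 217) = (-3*1)*(65/158 + 217) = -3*34351/158 = -103053/158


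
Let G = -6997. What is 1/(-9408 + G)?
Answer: -1/16405 ≈ -6.0957e-5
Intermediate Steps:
1/(-9408 + G) = 1/(-9408 - 6997) = 1/(-16405) = -1/16405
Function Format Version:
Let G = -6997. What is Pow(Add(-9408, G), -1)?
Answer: Rational(-1, 16405) ≈ -6.0957e-5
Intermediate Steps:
Pow(Add(-9408, G), -1) = Pow(Add(-9408, -6997), -1) = Pow(-16405, -1) = Rational(-1, 16405)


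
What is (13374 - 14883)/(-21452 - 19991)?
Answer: 1509/41443 ≈ 0.036411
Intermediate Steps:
(13374 - 14883)/(-21452 - 19991) = -1509/(-41443) = -1509*(-1/41443) = 1509/41443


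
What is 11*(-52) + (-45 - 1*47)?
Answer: -664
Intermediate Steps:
11*(-52) + (-45 - 1*47) = -572 + (-45 - 47) = -572 - 92 = -664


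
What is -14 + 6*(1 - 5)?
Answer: -38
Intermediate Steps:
-14 + 6*(1 - 5) = -14 + 6*(-4) = -14 - 24 = -38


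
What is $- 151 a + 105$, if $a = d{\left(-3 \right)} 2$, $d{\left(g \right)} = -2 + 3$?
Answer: $-197$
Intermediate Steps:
$d{\left(g \right)} = 1$
$a = 2$ ($a = 1 \cdot 2 = 2$)
$- 151 a + 105 = \left(-151\right) 2 + 105 = -302 + 105 = -197$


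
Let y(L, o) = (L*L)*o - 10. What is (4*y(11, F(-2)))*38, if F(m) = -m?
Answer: 35264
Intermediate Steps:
y(L, o) = -10 + o*L² (y(L, o) = L²*o - 10 = o*L² - 10 = -10 + o*L²)
(4*y(11, F(-2)))*38 = (4*(-10 - 1*(-2)*11²))*38 = (4*(-10 + 2*121))*38 = (4*(-10 + 242))*38 = (4*232)*38 = 928*38 = 35264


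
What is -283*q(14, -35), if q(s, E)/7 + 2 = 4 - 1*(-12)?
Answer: -27734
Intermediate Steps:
q(s, E) = 98 (q(s, E) = -14 + 7*(4 - 1*(-12)) = -14 + 7*(4 + 12) = -14 + 7*16 = -14 + 112 = 98)
-283*q(14, -35) = -283*98 = -27734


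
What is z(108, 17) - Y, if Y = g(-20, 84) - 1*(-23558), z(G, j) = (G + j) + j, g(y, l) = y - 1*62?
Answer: -23334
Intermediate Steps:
g(y, l) = -62 + y (g(y, l) = y - 62 = -62 + y)
z(G, j) = G + 2*j
Y = 23476 (Y = (-62 - 20) - 1*(-23558) = -82 + 23558 = 23476)
z(108, 17) - Y = (108 + 2*17) - 1*23476 = (108 + 34) - 23476 = 142 - 23476 = -23334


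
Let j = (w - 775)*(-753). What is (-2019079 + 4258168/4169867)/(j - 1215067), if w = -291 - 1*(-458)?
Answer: 8419286634325/3157602596681 ≈ 2.6664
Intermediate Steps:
w = 167 (w = -291 + 458 = 167)
j = 457824 (j = (167 - 775)*(-753) = -608*(-753) = 457824)
(-2019079 + 4258168/4169867)/(j - 1215067) = (-2019079 + 4258168/4169867)/(457824 - 1215067) = (-2019079 + 4258168*(1/4169867))/(-757243) = (-2019079 + 4258168/4169867)*(-1/757243) = -8419286634325/4169867*(-1/757243) = 8419286634325/3157602596681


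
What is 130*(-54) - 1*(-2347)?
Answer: -4673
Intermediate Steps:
130*(-54) - 1*(-2347) = -7020 + 2347 = -4673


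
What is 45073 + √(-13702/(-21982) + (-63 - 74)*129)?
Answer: 45073 + 2*I*√533714969543/10991 ≈ 45073.0 + 132.94*I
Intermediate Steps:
45073 + √(-13702/(-21982) + (-63 - 74)*129) = 45073 + √(-13702*(-1/21982) - 137*129) = 45073 + √(6851/10991 - 17673) = 45073 + √(-194237092/10991) = 45073 + 2*I*√533714969543/10991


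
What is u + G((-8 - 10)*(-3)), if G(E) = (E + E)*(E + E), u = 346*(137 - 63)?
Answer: 37268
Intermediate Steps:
u = 25604 (u = 346*74 = 25604)
G(E) = 4*E² (G(E) = (2*E)*(2*E) = 4*E²)
u + G((-8 - 10)*(-3)) = 25604 + 4*((-8 - 10)*(-3))² = 25604 + 4*(-18*(-3))² = 25604 + 4*54² = 25604 + 4*2916 = 25604 + 11664 = 37268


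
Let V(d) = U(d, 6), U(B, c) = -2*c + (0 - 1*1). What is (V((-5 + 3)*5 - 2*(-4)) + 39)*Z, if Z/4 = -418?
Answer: -43472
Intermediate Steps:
Z = -1672 (Z = 4*(-418) = -1672)
U(B, c) = -1 - 2*c (U(B, c) = -2*c + (0 - 1) = -2*c - 1 = -1 - 2*c)
V(d) = -13 (V(d) = -1 - 2*6 = -1 - 12 = -13)
(V((-5 + 3)*5 - 2*(-4)) + 39)*Z = (-13 + 39)*(-1672) = 26*(-1672) = -43472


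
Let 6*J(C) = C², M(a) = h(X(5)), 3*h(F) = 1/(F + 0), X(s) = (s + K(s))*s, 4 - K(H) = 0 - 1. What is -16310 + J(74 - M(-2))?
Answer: -2078662199/135000 ≈ -15398.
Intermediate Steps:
K(H) = 5 (K(H) = 4 - (0 - 1) = 4 - 1*(-1) = 4 + 1 = 5)
X(s) = s*(5 + s) (X(s) = (s + 5)*s = (5 + s)*s = s*(5 + s))
h(F) = 1/(3*F) (h(F) = 1/(3*(F + 0)) = 1/(3*F))
M(a) = 1/150 (M(a) = 1/(3*((5*(5 + 5)))) = 1/(3*((5*10))) = (⅓)/50 = (⅓)*(1/50) = 1/150)
J(C) = C²/6
-16310 + J(74 - M(-2)) = -16310 + (74 - 1*1/150)²/6 = -16310 + (74 - 1/150)²/6 = -16310 + (11099/150)²/6 = -16310 + (⅙)*(123187801/22500) = -16310 + 123187801/135000 = -2078662199/135000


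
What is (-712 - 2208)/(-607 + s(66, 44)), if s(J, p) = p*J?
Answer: -2920/2297 ≈ -1.2712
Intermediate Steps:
s(J, p) = J*p
(-712 - 2208)/(-607 + s(66, 44)) = (-712 - 2208)/(-607 + 66*44) = -2920/(-607 + 2904) = -2920/2297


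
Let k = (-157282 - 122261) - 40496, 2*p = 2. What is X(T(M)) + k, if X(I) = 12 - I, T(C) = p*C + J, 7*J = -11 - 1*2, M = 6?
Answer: -2240218/7 ≈ -3.2003e+5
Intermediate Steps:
J = -13/7 (J = (-11 - 1*2)/7 = (-11 - 2)/7 = (1/7)*(-13) = -13/7 ≈ -1.8571)
p = 1 (p = (1/2)*2 = 1)
T(C) = -13/7 + C (T(C) = 1*C - 13/7 = C - 13/7 = -13/7 + C)
k = -320039 (k = -279543 - 40496 = -320039)
X(T(M)) + k = (12 - (-13/7 + 6)) - 320039 = (12 - 1*29/7) - 320039 = (12 - 29/7) - 320039 = 55/7 - 320039 = -2240218/7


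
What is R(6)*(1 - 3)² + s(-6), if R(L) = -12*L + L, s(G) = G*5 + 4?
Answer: -290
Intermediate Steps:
s(G) = 4 + 5*G (s(G) = 5*G + 4 = 4 + 5*G)
R(L) = -11*L
R(6)*(1 - 3)² + s(-6) = (-11*6)*(1 - 3)² + (4 + 5*(-6)) = -66*(-2)² + (4 - 30) = -66*4 - 26 = -264 - 26 = -290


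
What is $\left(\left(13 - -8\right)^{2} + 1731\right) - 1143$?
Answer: $1029$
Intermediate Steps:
$\left(\left(13 - -8\right)^{2} + 1731\right) - 1143 = \left(\left(13 + 8\right)^{2} + 1731\right) - 1143 = \left(21^{2} + 1731\right) - 1143 = \left(441 + 1731\right) - 1143 = 2172 - 1143 = 1029$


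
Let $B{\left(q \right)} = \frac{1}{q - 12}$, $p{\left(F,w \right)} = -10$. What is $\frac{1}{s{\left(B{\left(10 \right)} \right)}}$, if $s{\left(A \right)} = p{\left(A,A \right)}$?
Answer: $- \frac{1}{10} \approx -0.1$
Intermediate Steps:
$B{\left(q \right)} = \frac{1}{-12 + q}$
$s{\left(A \right)} = -10$
$\frac{1}{s{\left(B{\left(10 \right)} \right)}} = \frac{1}{-10} = - \frac{1}{10}$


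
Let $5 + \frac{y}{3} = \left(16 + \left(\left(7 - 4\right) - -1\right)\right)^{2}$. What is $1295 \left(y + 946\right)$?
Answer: $2759645$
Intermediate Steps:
$y = 1185$ ($y = -15 + 3 \left(16 + \left(\left(7 - 4\right) - -1\right)\right)^{2} = -15 + 3 \left(16 + \left(3 + 1\right)\right)^{2} = -15 + 3 \left(16 + 4\right)^{2} = -15 + 3 \cdot 20^{2} = -15 + 3 \cdot 400 = -15 + 1200 = 1185$)
$1295 \left(y + 946\right) = 1295 \left(1185 + 946\right) = 1295 \cdot 2131 = 2759645$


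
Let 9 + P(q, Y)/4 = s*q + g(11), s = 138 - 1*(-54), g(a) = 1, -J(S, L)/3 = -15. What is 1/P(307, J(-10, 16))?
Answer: 1/235744 ≈ 4.2419e-6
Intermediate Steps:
J(S, L) = 45 (J(S, L) = -3*(-15) = 45)
s = 192 (s = 138 + 54 = 192)
P(q, Y) = -32 + 768*q (P(q, Y) = -36 + 4*(192*q + 1) = -36 + 4*(1 + 192*q) = -36 + (4 + 768*q) = -32 + 768*q)
1/P(307, J(-10, 16)) = 1/(-32 + 768*307) = 1/(-32 + 235776) = 1/235744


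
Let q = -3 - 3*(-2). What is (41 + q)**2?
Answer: 1936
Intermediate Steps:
q = 3 (q = -3 + 6 = 3)
(41 + q)**2 = (41 + 3)**2 = 44**2 = 1936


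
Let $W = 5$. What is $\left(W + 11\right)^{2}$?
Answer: $256$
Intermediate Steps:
$\left(W + 11\right)^{2} = \left(5 + 11\right)^{2} = 16^{2} = 256$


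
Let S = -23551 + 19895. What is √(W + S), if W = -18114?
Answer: I*√21770 ≈ 147.55*I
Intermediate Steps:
S = -3656
√(W + S) = √(-18114 - 3656) = √(-21770) = I*√21770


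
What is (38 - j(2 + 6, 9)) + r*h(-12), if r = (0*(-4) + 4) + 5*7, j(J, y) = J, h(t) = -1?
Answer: -9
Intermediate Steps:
r = 39 (r = (0 + 4) + 35 = 4 + 35 = 39)
(38 - j(2 + 6, 9)) + r*h(-12) = (38 - (2 + 6)) + 39*(-1) = (38 - 1*8) - 39 = (38 - 8) - 39 = 30 - 39 = -9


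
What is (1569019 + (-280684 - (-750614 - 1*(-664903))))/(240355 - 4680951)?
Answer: -687023/2220298 ≈ -0.30943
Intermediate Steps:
(1569019 + (-280684 - (-750614 - 1*(-664903))))/(240355 - 4680951) = (1569019 + (-280684 - (-750614 + 664903)))/(-4440596) = (1569019 + (-280684 - 1*(-85711)))*(-1/4440596) = (1569019 + (-280684 + 85711))*(-1/4440596) = (1569019 - 194973)*(-1/4440596) = 1374046*(-1/4440596) = -687023/2220298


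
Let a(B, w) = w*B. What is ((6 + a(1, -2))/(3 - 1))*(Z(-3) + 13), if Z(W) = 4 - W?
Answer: 40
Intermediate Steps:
a(B, w) = B*w
((6 + a(1, -2))/(3 - 1))*(Z(-3) + 13) = ((6 + 1*(-2))/(3 - 1))*((4 - 1*(-3)) + 13) = ((6 - 2)/2)*((4 + 3) + 13) = (4*(½))*(7 + 13) = 2*20 = 40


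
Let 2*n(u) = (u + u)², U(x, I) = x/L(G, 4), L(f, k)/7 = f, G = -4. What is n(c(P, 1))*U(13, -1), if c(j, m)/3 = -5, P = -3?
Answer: -2925/14 ≈ -208.93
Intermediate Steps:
c(j, m) = -15 (c(j, m) = 3*(-5) = -15)
L(f, k) = 7*f
U(x, I) = -x/28 (U(x, I) = x/((7*(-4))) = x/(-28) = x*(-1/28) = -x/28)
n(u) = 2*u² (n(u) = (u + u)²/2 = (2*u)²/2 = (4*u²)/2 = 2*u²)
n(c(P, 1))*U(13, -1) = (2*(-15)²)*(-1/28*13) = (2*225)*(-13/28) = 450*(-13/28) = -2925/14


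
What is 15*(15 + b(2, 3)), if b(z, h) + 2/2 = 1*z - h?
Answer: 195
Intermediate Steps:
b(z, h) = -1 + z - h (b(z, h) = -1 + (1*z - h) = -1 + (z - h) = -1 + z - h)
15*(15 + b(2, 3)) = 15*(15 + (-1 + 2 - 1*3)) = 15*(15 + (-1 + 2 - 3)) = 15*(15 - 2) = 15*13 = 195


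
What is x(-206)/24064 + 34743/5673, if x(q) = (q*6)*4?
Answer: 16833505/2844064 ≈ 5.9188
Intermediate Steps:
x(q) = 24*q (x(q) = (6*q)*4 = 24*q)
x(-206)/24064 + 34743/5673 = (24*(-206))/24064 + 34743/5673 = -4944*1/24064 + 34743*(1/5673) = -309/1504 + 11581/1891 = 16833505/2844064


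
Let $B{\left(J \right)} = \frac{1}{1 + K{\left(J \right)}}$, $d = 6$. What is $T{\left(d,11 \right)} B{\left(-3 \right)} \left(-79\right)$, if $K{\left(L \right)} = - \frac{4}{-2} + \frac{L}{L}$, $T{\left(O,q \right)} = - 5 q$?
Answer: $\frac{4345}{4} \approx 1086.3$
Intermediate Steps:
$K{\left(L \right)} = 3$ ($K{\left(L \right)} = \left(-4\right) \left(- \frac{1}{2}\right) + 1 = 2 + 1 = 3$)
$B{\left(J \right)} = \frac{1}{4}$ ($B{\left(J \right)} = \frac{1}{1 + 3} = \frac{1}{4}$)
$T{\left(d,11 \right)} B{\left(-3 \right)} \left(-79\right) = \left(-5\right) 11 \cdot \frac{1}{4} \left(-79\right) = \left(-55\right) \frac{1}{4} \left(-79\right) = \left(- \frac{55}{4}\right) \left(-79\right) = \frac{4345}{4}$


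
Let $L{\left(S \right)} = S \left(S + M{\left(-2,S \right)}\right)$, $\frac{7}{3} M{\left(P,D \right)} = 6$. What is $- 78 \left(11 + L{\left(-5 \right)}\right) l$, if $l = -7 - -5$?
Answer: $\frac{25272}{7} \approx 3610.3$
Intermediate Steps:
$M{\left(P,D \right)} = \frac{18}{7}$ ($M{\left(P,D \right)} = \frac{3}{7} \cdot 6 = \frac{18}{7}$)
$l = -2$ ($l = -7 + 5 = -2$)
$L{\left(S \right)} = S \left(\frac{18}{7} + S\right)$ ($L{\left(S \right)} = S \left(S + \frac{18}{7}\right) = S \left(\frac{18}{7} + S\right)$)
$- 78 \left(11 + L{\left(-5 \right)}\right) l = - 78 \left(11 + \frac{1}{7} \left(-5\right) \left(18 + 7 \left(-5\right)\right)\right) \left(-2\right) = - 78 \left(11 + \frac{1}{7} \left(-5\right) \left(18 - 35\right)\right) \left(-2\right) = - 78 \left(11 + \frac{1}{7} \left(-5\right) \left(-17\right)\right) \left(-2\right) = - 78 \left(11 + \frac{85}{7}\right) \left(-2\right) = \left(-78\right) \frac{162}{7} \left(-2\right) = \left(- \frac{12636}{7}\right) \left(-2\right) = \frac{25272}{7}$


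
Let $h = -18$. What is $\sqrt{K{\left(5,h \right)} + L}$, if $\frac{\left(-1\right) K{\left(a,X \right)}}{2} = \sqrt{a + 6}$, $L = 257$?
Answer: $\sqrt{257 - 2 \sqrt{11}} \approx 15.823$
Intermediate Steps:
$K{\left(a,X \right)} = - 2 \sqrt{6 + a}$ ($K{\left(a,X \right)} = - 2 \sqrt{a + 6} = - 2 \sqrt{6 + a}$)
$\sqrt{K{\left(5,h \right)} + L} = \sqrt{- 2 \sqrt{6 + 5} + 257} = \sqrt{- 2 \sqrt{11} + 257} = \sqrt{257 - 2 \sqrt{11}}$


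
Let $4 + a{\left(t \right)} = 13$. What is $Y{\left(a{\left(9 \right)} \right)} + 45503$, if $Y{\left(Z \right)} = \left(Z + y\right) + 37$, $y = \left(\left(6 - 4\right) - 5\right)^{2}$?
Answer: $45558$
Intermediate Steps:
$a{\left(t \right)} = 9$ ($a{\left(t \right)} = -4 + 13 = 9$)
$y = 9$ ($y = \left(2 - 5\right)^{2} = \left(-3\right)^{2} = 9$)
$Y{\left(Z \right)} = 46 + Z$ ($Y{\left(Z \right)} = \left(Z + 9\right) + 37 = \left(9 + Z\right) + 37 = 46 + Z$)
$Y{\left(a{\left(9 \right)} \right)} + 45503 = \left(46 + 9\right) + 45503 = 55 + 45503 = 45558$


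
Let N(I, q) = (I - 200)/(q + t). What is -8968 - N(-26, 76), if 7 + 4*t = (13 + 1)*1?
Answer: -2788144/311 ≈ -8965.1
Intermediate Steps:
t = 7/4 (t = -7/4 + ((13 + 1)*1)/4 = -7/4 + (14*1)/4 = -7/4 + (¼)*14 = -7/4 + 7/2 = 7/4 ≈ 1.7500)
N(I, q) = (-200 + I)/(7/4 + q) (N(I, q) = (I - 200)/(q + 7/4) = (-200 + I)/(7/4 + q))
-8968 - N(-26, 76) = -8968 - 4*(-200 - 26)/(7 + 4*76) = -8968 - 4*(-226)/(7 + 304) = -8968 - 4*(-226)/311 = -8968 - 1*(-904/311) = -8968 + 904/311 = -2788144/311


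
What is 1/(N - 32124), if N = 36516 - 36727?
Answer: -1/32335 ≈ -3.0926e-5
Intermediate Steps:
N = -211
1/(N - 32124) = 1/(-211 - 32124) = 1/(-32335) = -1/32335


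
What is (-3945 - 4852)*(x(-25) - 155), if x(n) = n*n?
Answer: -4134590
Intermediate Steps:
x(n) = n²
(-3945 - 4852)*(x(-25) - 155) = (-3945 - 4852)*((-25)² - 155) = -8797*(625 - 155) = -8797*470 = -4134590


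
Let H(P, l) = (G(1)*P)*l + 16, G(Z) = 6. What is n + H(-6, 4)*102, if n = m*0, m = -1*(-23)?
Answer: -13056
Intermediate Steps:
m = 23
n = 0 (n = 23*0 = 0)
H(P, l) = 16 + 6*P*l (H(P, l) = (6*P)*l + 16 = 6*P*l + 16 = 16 + 6*P*l)
n + H(-6, 4)*102 = 0 + (16 + 6*(-6)*4)*102 = 0 + (16 - 144)*102 = 0 - 128*102 = 0 - 13056 = -13056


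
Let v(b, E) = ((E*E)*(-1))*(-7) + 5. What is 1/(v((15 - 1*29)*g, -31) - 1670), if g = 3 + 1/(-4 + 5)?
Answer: 1/5062 ≈ 0.00019755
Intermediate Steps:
g = 4 (g = 3 + 1/1 = 3 + 1 = 4)
v(b, E) = 5 + 7*E² (v(b, E) = (E²*(-1))*(-7) + 5 = -E²*(-7) + 5 = 7*E² + 5 = 5 + 7*E²)
1/(v((15 - 1*29)*g, -31) - 1670) = 1/((5 + 7*(-31)²) - 1670) = 1/((5 + 7*961) - 1670) = 1/((5 + 6727) - 1670) = 1/(6732 - 1670) = 1/5062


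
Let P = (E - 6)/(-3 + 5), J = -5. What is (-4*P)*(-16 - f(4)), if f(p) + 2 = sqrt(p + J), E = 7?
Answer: 28 + 2*I ≈ 28.0 + 2.0*I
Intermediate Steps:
f(p) = -2 + sqrt(-5 + p) (f(p) = -2 + sqrt(p - 5) = -2 + sqrt(-5 + p))
P = 1/2 (P = (7 - 6)/(-3 + 5) = 1/2 ≈ 0.50000)
(-4*P)*(-16 - f(4)) = (-4*1/2)*(-16 - (-2 + sqrt(-5 + 4))) = -2*(-16 - (-2 + sqrt(-1))) = -2*(-16 - (-2 + I)) = -2*(-16 + (2 - I)) = -2*(-14 - I) = 28 + 2*I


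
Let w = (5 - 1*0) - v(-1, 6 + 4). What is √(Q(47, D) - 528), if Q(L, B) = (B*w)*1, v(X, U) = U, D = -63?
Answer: I*√213 ≈ 14.595*I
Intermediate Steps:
w = -5 (w = (5 - 1*0) - (6 + 4) = (5 + 0) - 1*10 = 5 - 10 = -5)
Q(L, B) = -5*B (Q(L, B) = (B*(-5))*1 = -5*B*1 = -5*B)
√(Q(47, D) - 528) = √(-5*(-63) - 528) = √(315 - 528) = √(-213) = I*√213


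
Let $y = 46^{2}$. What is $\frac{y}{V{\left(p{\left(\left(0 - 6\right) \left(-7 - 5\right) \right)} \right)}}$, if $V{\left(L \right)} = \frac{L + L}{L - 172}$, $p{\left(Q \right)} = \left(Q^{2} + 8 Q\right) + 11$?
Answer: $\frac{5923742}{5771} \approx 1026.5$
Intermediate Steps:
$p{\left(Q \right)} = 11 + Q^{2} + 8 Q$
$V{\left(L \right)} = \frac{2 L}{-172 + L}$
$y = 2116$
$\frac{y}{V{\left(p{\left(\left(0 - 6\right) \left(-7 - 5\right) \right)} \right)}} = \frac{2116}{2 \left(11 + \left(\left(0 - 6\right) \left(-7 - 5\right)\right)^{2} + 8 \left(0 - 6\right) \left(-7 - 5\right)\right) \frac{1}{-172 + \left(11 + \left(\left(0 - 6\right) \left(-7 - 5\right)\right)^{2} + 8 \left(0 - 6\right) \left(-7 - 5\right)\right)}} = \frac{2116}{2 \left(11 + \left(\left(-6\right) \left(-12\right)\right)^{2} + 8 \left(\left(-6\right) \left(-12\right)\right)\right) \frac{1}{-172 + \left(11 + \left(\left(-6\right) \left(-12\right)\right)^{2} + 8 \left(\left(-6\right) \left(-12\right)\right)\right)}} = \frac{2116}{2 \left(11 + 72^{2} + 8 \cdot 72\right) \frac{1}{-172 + \left(11 + 72^{2} + 8 \cdot 72\right)}} = \frac{2116}{2 \left(11 + 5184 + 576\right) \frac{1}{-172 + \left(11 + 5184 + 576\right)}} = \frac{2116}{2 \cdot 5771 \frac{1}{-172 + 5771}} = \frac{2116}{2 \cdot 5771 \cdot \frac{1}{5599}} = \frac{2116}{\frac{11542}{5599}} = 2116 \cdot \frac{5599}{11542} = \frac{5923742}{5771}$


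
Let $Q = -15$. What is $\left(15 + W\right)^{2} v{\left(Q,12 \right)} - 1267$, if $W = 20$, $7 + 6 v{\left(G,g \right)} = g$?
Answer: $- \frac{1477}{6} \approx -246.17$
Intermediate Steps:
$v{\left(G,g \right)} = - \frac{7}{6} + \frac{g}{6}$
$\left(15 + W\right)^{2} v{\left(Q,12 \right)} - 1267 = \left(15 + 20\right)^{2} \left(- \frac{7}{6} + \frac{1}{6} \cdot 12\right) - 1267 = 35^{2} \left(- \frac{7}{6} + 2\right) - 1267 = 1225 \cdot \frac{5}{6} - 1267 = \frac{6125}{6} - 1267 = - \frac{1477}{6}$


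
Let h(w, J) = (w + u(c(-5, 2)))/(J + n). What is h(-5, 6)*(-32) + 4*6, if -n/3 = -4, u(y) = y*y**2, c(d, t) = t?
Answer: 56/3 ≈ 18.667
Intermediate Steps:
u(y) = y**3
n = 12 (n = -3*(-4) = 12)
h(w, J) = (8 + w)/(12 + J) (h(w, J) = (w + 2**3)/(J + 12) = (w + 8)/(12 + J) = (8 + w)/(12 + J))
h(-5, 6)*(-32) + 4*6 = ((8 - 5)/(12 + 6))*(-32) + 4*6 = (3/18)*(-32) + 24 = ((1/18)*3)*(-32) + 24 = (1/6)*(-32) + 24 = -16/3 + 24 = 56/3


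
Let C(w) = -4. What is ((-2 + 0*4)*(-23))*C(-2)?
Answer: -184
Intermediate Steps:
((-2 + 0*4)*(-23))*C(-2) = ((-2 + 0*4)*(-23))*(-4) = ((-2 + 0)*(-23))*(-4) = -2*(-23)*(-4) = 46*(-4) = -184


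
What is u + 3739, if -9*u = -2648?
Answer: 36299/9 ≈ 4033.2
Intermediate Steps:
u = 2648/9 (u = -⅑*(-2648) = 2648/9 ≈ 294.22)
u + 3739 = 2648/9 + 3739 = 36299/9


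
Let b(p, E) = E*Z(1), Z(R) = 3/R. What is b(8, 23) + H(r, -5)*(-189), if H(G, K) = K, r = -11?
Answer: 1014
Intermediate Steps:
b(p, E) = 3*E (b(p, E) = E*(3/1) = E*(3*1) = E*3 = 3*E)
b(8, 23) + H(r, -5)*(-189) = 3*23 - 5*(-189) = 69 + 945 = 1014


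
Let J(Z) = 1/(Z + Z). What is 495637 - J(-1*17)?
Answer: 16851659/34 ≈ 4.9564e+5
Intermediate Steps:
J(Z) = 1/(2*Z)
495637 - J(-1*17) = 495637 - 1/(2*((-1*17))) = 495637 - 1/(2*(-17)) = 495637 - (-1)/(2*17) = 495637 - 1*(-1/34) = 495637 + 1/34 = 16851659/34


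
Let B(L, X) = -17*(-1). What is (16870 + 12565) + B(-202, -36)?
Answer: 29452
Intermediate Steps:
B(L, X) = 17
(16870 + 12565) + B(-202, -36) = (16870 + 12565) + 17 = 29435 + 17 = 29452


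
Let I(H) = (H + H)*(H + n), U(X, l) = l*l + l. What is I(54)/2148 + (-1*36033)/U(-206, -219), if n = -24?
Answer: 2146811/2848606 ≈ 0.75364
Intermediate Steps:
U(X, l) = l + l² (U(X, l) = l² + l = l + l²)
I(H) = 2*H*(-24 + H) (I(H) = (H + H)*(H - 24) = (2*H)*(-24 + H) = 2*H*(-24 + H))
I(54)/2148 + (-1*36033)/U(-206, -219) = (2*54*(-24 + 54))/2148 + (-1*36033)/((-219*(1 - 219))) = (2*54*30)*(1/2148) - 36033/((-219*(-218))) = 3240*(1/2148) - 36033/47742 = 270/179 - 36033*1/47742 = 270/179 - 12011/15914 = 2146811/2848606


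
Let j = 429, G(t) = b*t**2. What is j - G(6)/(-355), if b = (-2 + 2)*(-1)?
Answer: 429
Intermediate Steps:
b = 0 (b = 0*(-1) = 0)
G(t) = 0 (G(t) = 0*t**2 = 0)
j - G(6)/(-355) = 429 - 0/(-355) = 429 - 0*(-1)/355 = 429 - 1*0 = 429 + 0 = 429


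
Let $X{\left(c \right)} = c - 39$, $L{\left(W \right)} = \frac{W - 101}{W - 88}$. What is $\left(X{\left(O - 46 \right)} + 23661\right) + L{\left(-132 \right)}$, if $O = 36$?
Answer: $\frac{5194873}{220} \approx 23613.0$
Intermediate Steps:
$L{\left(W \right)} = \frac{-101 + W}{-88 + W}$
$X{\left(c \right)} = -39 + c$
$\left(X{\left(O - 46 \right)} + 23661\right) + L{\left(-132 \right)} = \left(\left(-39 + \left(36 - 46\right)\right) + 23661\right) + \frac{-101 - 132}{-88 - 132} = \left(\left(-39 - 10\right) + 23661\right) + \frac{1}{-220} \left(-233\right) = \left(-49 + 23661\right) - - \frac{233}{220} = 23612 + \frac{233}{220} = \frac{5194873}{220}$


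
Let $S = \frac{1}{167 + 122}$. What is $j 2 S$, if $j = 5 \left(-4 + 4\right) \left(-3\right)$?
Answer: $0$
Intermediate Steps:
$S = \frac{1}{289} \approx 0.0034602$
$j = 0$ ($j = 5 \cdot 0 \left(-3\right) = 0 \left(-3\right) = 0$)
$j 2 S = 0 \cdot 2 \cdot \frac{1}{289} = 0 \cdot \frac{1}{289} = 0$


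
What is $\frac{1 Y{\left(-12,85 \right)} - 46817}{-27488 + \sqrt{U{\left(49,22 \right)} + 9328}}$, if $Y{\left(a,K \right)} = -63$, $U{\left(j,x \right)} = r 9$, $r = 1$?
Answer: $\frac{1288637440}{755580807} + \frac{46880 \sqrt{9337}}{755580807} \approx 1.7115$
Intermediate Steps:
$U{\left(j,x \right)} = 9$ ($U{\left(j,x \right)} = 1 \cdot 9 = 9$)
$\frac{1 Y{\left(-12,85 \right)} - 46817}{-27488 + \sqrt{U{\left(49,22 \right)} + 9328}} = \frac{1 \left(-63\right) - 46817}{-27488 + \sqrt{9 + 9328}} = \frac{-63 - 46817}{-27488 + \sqrt{9337}} = - \frac{46880}{-27488 + \sqrt{9337}}$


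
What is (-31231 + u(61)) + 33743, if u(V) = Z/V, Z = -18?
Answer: 153214/61 ≈ 2511.7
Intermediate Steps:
u(V) = -18/V
(-31231 + u(61)) + 33743 = (-31231 - 18/61) + 33743 = -1905109/61 + 33743 = 153214/61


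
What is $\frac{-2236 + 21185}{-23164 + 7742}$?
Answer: $- \frac{18949}{15422} \approx -1.2287$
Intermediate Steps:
$\frac{-2236 + 21185}{-23164 + 7742} = \frac{18949}{-15422} = 18949 \left(- \frac{1}{15422}\right) = - \frac{18949}{15422}$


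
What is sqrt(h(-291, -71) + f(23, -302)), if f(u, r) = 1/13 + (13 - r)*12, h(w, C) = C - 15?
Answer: sqrt(624299)/13 ≈ 60.779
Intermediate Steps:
h(w, C) = -15 + C
f(u, r) = 2029/13 - 12*r (f(u, r) = 1/13 + (156 - 12*r) = 2029/13 - 12*r)
sqrt(h(-291, -71) + f(23, -302)) = sqrt((-15 - 71) + (2029/13 - 12*(-302))) = sqrt(-86 + (2029/13 + 3624)) = sqrt(-86 + 49141/13) = sqrt(48023/13) = sqrt(624299)/13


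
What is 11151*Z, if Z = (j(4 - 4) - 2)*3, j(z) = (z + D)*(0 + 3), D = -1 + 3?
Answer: 133812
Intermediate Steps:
D = 2
j(z) = 6 + 3*z (j(z) = (z + 2)*(0 + 3) = (2 + z)*3 = 6 + 3*z)
Z = 12 (Z = ((6 + 3*(4 - 4)) - 2)*3 = ((6 + 3*0) - 2)*3 = ((6 + 0) - 2)*3 = (6 - 2)*3 = 4*3 = 12)
11151*Z = 11151*12 = 133812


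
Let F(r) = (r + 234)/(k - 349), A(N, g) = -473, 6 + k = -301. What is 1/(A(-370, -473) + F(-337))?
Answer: -656/310185 ≈ -0.0021149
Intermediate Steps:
k = -307 (k = -6 - 301 = -307)
F(r) = -117/328 - r/656 (F(r) = (r + 234)/(-307 - 349) = (234 + r)/(-656) = (234 + r)*(-1/656) = -117/328 - r/656)
1/(A(-370, -473) + F(-337)) = 1/(-473 + (-117/328 - 1/656*(-337))) = 1/(-473 + (-117/328 + 337/656)) = 1/(-473 + 103/656) = 1/(-310185/656) = -656/310185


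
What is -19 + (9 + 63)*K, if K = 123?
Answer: 8837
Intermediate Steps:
-19 + (9 + 63)*K = -19 + (9 + 63)*123 = -19 + 72*123 = -19 + 8856 = 8837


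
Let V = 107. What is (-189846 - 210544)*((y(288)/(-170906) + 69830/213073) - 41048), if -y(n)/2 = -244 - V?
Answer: 299245435440028238550/18207727069 ≈ 1.6435e+10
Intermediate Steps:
y(n) = 702 (y(n) = -2*(-244 - 1*107) = -2*(-244 - 107) = -2*(-351) = 702)
(-189846 - 210544)*((y(288)/(-170906) + 69830/213073) - 41048) = (-189846 - 210544)*((702/(-170906) + 69830/213073) - 41048) = -400390*((702*(-1/170906) + 69830*(1/213073)) - 41048) = -400390*((-351/85453 + 69830/213073) - 41048) = -400390*(5892394367/18207727069 - 41048) = -400390*(-747384888333945/18207727069) = 299245435440028238550/18207727069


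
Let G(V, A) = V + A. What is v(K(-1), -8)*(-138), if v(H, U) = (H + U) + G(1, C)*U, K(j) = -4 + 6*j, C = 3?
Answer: 6900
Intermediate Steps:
G(V, A) = A + V
v(H, U) = H + 5*U (v(H, U) = (H + U) + (3 + 1)*U = (H + U) + 4*U = H + 5*U)
v(K(-1), -8)*(-138) = ((-4 + 6*(-1)) + 5*(-8))*(-138) = ((-4 - 6) - 40)*(-138) = (-10 - 40)*(-138) = -50*(-138) = 6900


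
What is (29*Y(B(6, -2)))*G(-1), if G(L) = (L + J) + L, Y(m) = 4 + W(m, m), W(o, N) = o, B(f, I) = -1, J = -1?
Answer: -261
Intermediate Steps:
Y(m) = 4 + m
G(L) = -1 + 2*L (G(L) = (L - 1) + L = (-1 + L) + L = -1 + 2*L)
(29*Y(B(6, -2)))*G(-1) = (29*(4 - 1))*(-1 + 2*(-1)) = (29*3)*(-1 - 2) = 87*(-3) = -261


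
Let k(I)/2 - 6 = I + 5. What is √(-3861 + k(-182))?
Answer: 3*I*√467 ≈ 64.831*I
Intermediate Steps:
k(I) = 22 + 2*I (k(I) = 12 + 2*(I + 5) = 12 + 2*(5 + I) = 12 + (10 + 2*I) = 22 + 2*I)
√(-3861 + k(-182)) = √(-3861 + (22 + 2*(-182))) = √(-3861 + (22 - 364)) = √(-3861 - 342) = √(-4203) = 3*I*√467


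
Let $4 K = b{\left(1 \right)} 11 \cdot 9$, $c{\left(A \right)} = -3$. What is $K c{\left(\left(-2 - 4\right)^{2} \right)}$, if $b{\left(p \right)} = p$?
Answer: $- \frac{297}{4} \approx -74.25$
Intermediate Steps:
$K = \frac{99}{4}$ ($K = \frac{1 \cdot 11 \cdot 9}{4} = \frac{11 \cdot 9}{4} = \frac{1}{4} \cdot 99 = \frac{99}{4} \approx 24.75$)
$K c{\left(\left(-2 - 4\right)^{2} \right)} = \frac{99}{4} \left(-3\right) = - \frac{297}{4}$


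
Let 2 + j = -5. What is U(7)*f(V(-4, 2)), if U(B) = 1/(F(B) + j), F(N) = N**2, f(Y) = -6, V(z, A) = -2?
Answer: -1/7 ≈ -0.14286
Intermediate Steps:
j = -7 (j = -2 - 5 = -7)
U(B) = 1/(-7 + B**2) (U(B) = 1/(B**2 - 7) = 1/(-7 + B**2))
U(7)*f(V(-4, 2)) = -6/(-7 + 7**2) = -6/(-7 + 49) = -6/42 = (1/42)*(-6) = -1/7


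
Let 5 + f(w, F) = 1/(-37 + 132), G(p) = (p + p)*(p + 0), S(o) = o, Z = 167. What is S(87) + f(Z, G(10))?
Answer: 7791/95 ≈ 82.010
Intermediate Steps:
G(p) = 2*p² (G(p) = (2*p)*p = 2*p²)
f(w, F) = -474/95 (f(w, F) = -5 + 1/(-37 + 132) = -5 + 1/95 = -474/95)
S(87) + f(Z, G(10)) = 87 - 474/95 = 7791/95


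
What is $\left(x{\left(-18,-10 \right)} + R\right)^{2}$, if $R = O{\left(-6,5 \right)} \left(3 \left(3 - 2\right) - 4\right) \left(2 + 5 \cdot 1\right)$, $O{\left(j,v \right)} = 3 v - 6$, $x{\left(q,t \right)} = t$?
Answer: $5329$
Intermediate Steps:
$O{\left(j,v \right)} = -6 + 3 v$
$R = -63$ ($R = \left(-6 + 3 \cdot 5\right) \left(3 \left(3 - 2\right) - 4\right) \left(2 + 5 \cdot 1\right) = \left(-6 + 15\right) \left(3 \cdot 1 - 4\right) \left(2 + 5\right) = 9 \left(3 - 4\right) 7 = 9 \left(\left(-1\right) 7\right) = 9 \left(-7\right) = -63$)
$\left(x{\left(-18,-10 \right)} + R\right)^{2} = \left(-10 - 63\right)^{2} = \left(-73\right)^{2} = 5329$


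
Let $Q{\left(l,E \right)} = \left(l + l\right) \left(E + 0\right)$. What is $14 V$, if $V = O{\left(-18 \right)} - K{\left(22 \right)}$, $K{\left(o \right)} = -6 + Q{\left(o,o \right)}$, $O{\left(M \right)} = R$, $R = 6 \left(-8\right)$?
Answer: $-14140$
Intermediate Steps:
$Q{\left(l,E \right)} = 2 E l$ ($Q{\left(l,E \right)} = 2 l E = 2 E l$)
$R = -48$
$O{\left(M \right)} = -48$
$K{\left(o \right)} = -6 + 2 o^{2}$ ($K{\left(o \right)} = -6 + 2 o o = -6 + 2 o^{2}$)
$V = -1010$ ($V = -48 - \left(-6 + 2 \cdot 22^{2}\right) = -48 - \left(-6 + 2 \cdot 484\right) = -48 - \left(-6 + 968\right) = -48 - 962 = -1010$)
$14 V = 14 \left(-1010\right) = -14140$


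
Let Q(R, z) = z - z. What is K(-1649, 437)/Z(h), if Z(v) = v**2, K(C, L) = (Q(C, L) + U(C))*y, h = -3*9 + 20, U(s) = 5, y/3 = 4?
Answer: 60/49 ≈ 1.2245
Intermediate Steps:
y = 12 (y = 3*4 = 12)
Q(R, z) = 0
h = -7 (h = -27 + 20 = -7)
K(C, L) = 60 (K(C, L) = (0 + 5)*12 = 5*12 = 60)
K(-1649, 437)/Z(h) = 60/((-7)**2) = 60/49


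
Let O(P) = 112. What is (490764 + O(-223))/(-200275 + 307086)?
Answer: 490876/106811 ≈ 4.5957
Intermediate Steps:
(490764 + O(-223))/(-200275 + 307086) = (490764 + 112)/(-200275 + 307086) = 490876/106811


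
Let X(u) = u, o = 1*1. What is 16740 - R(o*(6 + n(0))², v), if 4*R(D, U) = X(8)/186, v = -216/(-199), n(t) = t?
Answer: 1556819/93 ≈ 16740.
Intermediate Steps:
o = 1
v = 216/199 (v = -216*(-1/199) = 216/199 ≈ 1.0854)
R(D, U) = 1/93 (R(D, U) = (8/186)/4 = (8*(1/186))/4 = (¼)*(4/93) = 1/93)
16740 - R(o*(6 + n(0))², v) = 16740 - 1*1/93 = 16740 - 1/93 = 1556819/93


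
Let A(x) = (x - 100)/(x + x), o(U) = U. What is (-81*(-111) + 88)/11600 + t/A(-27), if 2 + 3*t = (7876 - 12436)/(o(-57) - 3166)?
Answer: 3322428559/4748123600 ≈ 0.69973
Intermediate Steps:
t = -1886/9669 (t = -2/3 + ((7876 - 12436)/(-57 - 3166))/3 = -2/3 + (-4560/(-3223))/3 = -2/3 + (-4560*(-1/3223))/3 = -2/3 + (1/3)*(4560/3223) = -2/3 + 1520/3223 = -1886/9669 ≈ -0.19506)
A(x) = (-100 + x)/(2*x) (A(x) = (-100 + x)/((2*x)) = (-100 + x)*(1/(2*x)) = (-100 + x)/(2*x))
(-81*(-111) + 88)/11600 + t/A(-27) = (-81*(-111) + 88)/11600 - 1886*(-54/(-100 - 27))/9669 = (8991 + 88)*(1/11600) - 1886/(9669*((1/2)*(-1/27)*(-127))) = 9079*(1/11600) - 1886/(9669*127/54) = 9079/11600 - 1886/9669*54/127 = 9079/11600 - 33948/409321 = 3322428559/4748123600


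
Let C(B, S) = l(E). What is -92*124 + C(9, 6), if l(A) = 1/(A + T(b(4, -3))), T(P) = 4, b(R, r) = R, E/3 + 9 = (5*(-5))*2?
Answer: -1973585/173 ≈ -11408.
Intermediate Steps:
E = -177 (E = -27 + 3*((5*(-5))*2) = -27 + 3*(-25*2) = -27 + 3*(-50) = -27 - 150 = -177)
l(A) = 1/(4 + A) (l(A) = 1/(A + 4) = 1/(4 + A))
C(B, S) = -1/173 (C(B, S) = 1/(4 - 177) = 1/(-173) = -1/173)
-92*124 + C(9, 6) = -92*124 - 1/173 = -11408 - 1/173 = -1973585/173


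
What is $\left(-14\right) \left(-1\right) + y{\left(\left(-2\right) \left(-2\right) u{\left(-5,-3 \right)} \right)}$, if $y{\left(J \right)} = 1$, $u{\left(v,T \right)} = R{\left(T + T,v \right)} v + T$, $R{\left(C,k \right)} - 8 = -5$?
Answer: $15$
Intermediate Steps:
$R{\left(C,k \right)} = 3$ ($R{\left(C,k \right)} = 8 - 5 = 3$)
$u{\left(v,T \right)} = T + 3 v$ ($u{\left(v,T \right)} = 3 v + T = T + 3 v$)
$\left(-14\right) \left(-1\right) + y{\left(\left(-2\right) \left(-2\right) u{\left(-5,-3 \right)} \right)} = \left(-14\right) \left(-1\right) + 1 = 14 + 1 = 15$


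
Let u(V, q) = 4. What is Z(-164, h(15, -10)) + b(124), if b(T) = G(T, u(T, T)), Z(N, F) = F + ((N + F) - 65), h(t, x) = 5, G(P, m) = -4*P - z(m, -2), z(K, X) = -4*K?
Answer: -699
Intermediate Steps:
G(P, m) = -4*P + 4*m (G(P, m) = -4*P - (-4)*m = -4*P + 4*m)
Z(N, F) = -65 + N + 2*F (Z(N, F) = F + ((F + N) - 65) = F + (-65 + F + N) = -65 + N + 2*F)
b(T) = 16 - 4*T (b(T) = -4*T + 4*4 = -4*T + 16 = 16 - 4*T)
Z(-164, h(15, -10)) + b(124) = (-65 - 164 + 2*5) + (16 - 4*124) = (-65 - 164 + 10) + (16 - 496) = -219 - 480 = -699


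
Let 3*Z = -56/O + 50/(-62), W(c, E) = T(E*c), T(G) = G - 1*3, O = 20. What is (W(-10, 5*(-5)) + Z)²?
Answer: 13063575616/216225 ≈ 60417.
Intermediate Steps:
T(G) = -3 + G (T(G) = G - 3 = -3 + G)
W(c, E) = -3 + E*c
Z = -559/465 (Z = (-56/20 + 50/(-62))/3 = (-56*1/20 + 50*(-1/62))/3 = (-14/5 - 25/31)/3 = (⅓)*(-559/155) = -559/465 ≈ -1.2022)
(W(-10, 5*(-5)) + Z)² = ((-3 + (5*(-5))*(-10)) - 559/465)² = ((-3 - 25*(-10)) - 559/465)² = ((-3 + 250) - 559/465)² = (247 - 559/465)² = (114296/465)² = 13063575616/216225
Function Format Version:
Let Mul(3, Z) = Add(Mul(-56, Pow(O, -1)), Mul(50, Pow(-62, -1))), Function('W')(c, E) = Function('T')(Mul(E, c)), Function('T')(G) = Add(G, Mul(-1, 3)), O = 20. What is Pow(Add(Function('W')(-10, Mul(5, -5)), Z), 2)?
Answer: Rational(13063575616, 216225) ≈ 60417.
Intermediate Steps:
Function('T')(G) = Add(-3, G) (Function('T')(G) = Add(G, -3) = Add(-3, G))
Function('W')(c, E) = Add(-3, Mul(E, c))
Z = Rational(-559, 465) (Z = Mul(Rational(1, 3), Add(Mul(-56, Pow(20, -1)), Mul(50, Pow(-62, -1)))) = Mul(Rational(1, 3), Add(Mul(-56, Rational(1, 20)), Mul(50, Rational(-1, 62)))) = Mul(Rational(1, 3), Add(Rational(-14, 5), Rational(-25, 31))) = Mul(Rational(1, 3), Rational(-559, 155)) = Rational(-559, 465) ≈ -1.2022)
Pow(Add(Function('W')(-10, Mul(5, -5)), Z), 2) = Pow(Add(Add(-3, Mul(Mul(5, -5), -10)), Rational(-559, 465)), 2) = Pow(Add(Add(-3, Mul(-25, -10)), Rational(-559, 465)), 2) = Pow(Add(Add(-3, 250), Rational(-559, 465)), 2) = Pow(Add(247, Rational(-559, 465)), 2) = Pow(Rational(114296, 465), 2) = Rational(13063575616, 216225)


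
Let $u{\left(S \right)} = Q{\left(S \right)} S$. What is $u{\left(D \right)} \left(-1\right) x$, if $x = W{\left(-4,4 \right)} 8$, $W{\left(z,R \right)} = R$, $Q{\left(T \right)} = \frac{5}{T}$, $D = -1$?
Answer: $-160$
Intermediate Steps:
$u{\left(S \right)} = 5$ ($u{\left(S \right)} = \frac{5}{S} S = 5$)
$x = 32$ ($x = 4 \cdot 8 = 32$)
$u{\left(D \right)} \left(-1\right) x = 5 \left(-1\right) 32 = \left(-5\right) 32 = -160$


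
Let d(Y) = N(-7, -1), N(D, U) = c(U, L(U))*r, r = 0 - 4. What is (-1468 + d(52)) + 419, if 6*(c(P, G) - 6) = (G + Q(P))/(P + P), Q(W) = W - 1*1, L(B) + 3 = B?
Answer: -1075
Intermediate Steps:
L(B) = -3 + B
Q(W) = -1 + W (Q(W) = W - 1 = -1 + W)
c(P, G) = 6 + (-1 + G + P)/(12*P) (c(P, G) = 6 + ((G + (-1 + P))/(P + P))/6 = 6 + ((-1 + G + P)/((2*P)))/6 = 6 + ((-1 + G + P)*(1/(2*P)))/6 = 6 + ((-1 + G + P)/(2*P))/6 = 6 + (-1 + G + P)/(12*P))
r = -4
N(D, U) = -(-4 + 74*U)/(3*U) (N(D, U) = ((-1 + (-3 + U) + 73*U)/(12*U))*(-4) = ((-4 + 74*U)/(12*U))*(-4) = -(-4 + 74*U)/(3*U))
d(Y) = -26 (d(Y) = (2/3)*(2 - 37*(-1))/(-1) = (2/3)*(-1)*(2 + 37) = (2/3)*(-1)*39 = -26)
(-1468 + d(52)) + 419 = (-1468 - 26) + 419 = -1494 + 419 = -1075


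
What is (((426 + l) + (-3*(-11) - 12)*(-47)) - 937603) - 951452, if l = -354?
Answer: -1889970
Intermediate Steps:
(((426 + l) + (-3*(-11) - 12)*(-47)) - 937603) - 951452 = (((426 - 354) + (-3*(-11) - 12)*(-47)) - 937603) - 951452 = ((72 + (33 - 12)*(-47)) - 937603) - 951452 = ((72 + 21*(-47)) - 937603) - 951452 = ((72 - 987) - 937603) - 951452 = (-915 - 937603) - 951452 = -938518 - 951452 = -1889970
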